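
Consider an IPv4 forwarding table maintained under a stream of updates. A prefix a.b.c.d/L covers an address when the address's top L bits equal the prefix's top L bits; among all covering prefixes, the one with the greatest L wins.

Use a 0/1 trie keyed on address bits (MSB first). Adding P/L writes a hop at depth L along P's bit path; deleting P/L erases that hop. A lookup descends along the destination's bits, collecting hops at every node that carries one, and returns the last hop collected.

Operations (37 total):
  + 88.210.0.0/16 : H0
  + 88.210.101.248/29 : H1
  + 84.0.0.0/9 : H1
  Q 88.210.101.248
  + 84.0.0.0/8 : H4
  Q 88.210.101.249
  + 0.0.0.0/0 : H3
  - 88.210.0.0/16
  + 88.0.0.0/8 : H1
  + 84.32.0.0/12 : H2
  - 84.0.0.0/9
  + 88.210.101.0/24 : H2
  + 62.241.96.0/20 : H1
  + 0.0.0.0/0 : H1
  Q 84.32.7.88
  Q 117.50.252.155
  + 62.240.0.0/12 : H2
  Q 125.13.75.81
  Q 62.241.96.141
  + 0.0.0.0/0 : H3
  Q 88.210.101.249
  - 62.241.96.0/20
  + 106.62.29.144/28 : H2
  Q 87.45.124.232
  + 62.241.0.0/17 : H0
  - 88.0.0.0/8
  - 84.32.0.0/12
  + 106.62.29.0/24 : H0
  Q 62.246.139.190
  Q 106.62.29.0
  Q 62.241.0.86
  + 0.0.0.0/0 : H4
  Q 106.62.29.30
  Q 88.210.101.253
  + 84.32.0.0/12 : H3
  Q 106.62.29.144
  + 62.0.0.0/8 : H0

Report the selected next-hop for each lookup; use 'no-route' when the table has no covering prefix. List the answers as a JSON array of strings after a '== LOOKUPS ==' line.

Process each operation:
  + 88.210.0.0/16 (H0) depth=16
  + 88.210.101.248/29 (H1) depth=29
  + 84.0.0.0/9 (H1) depth=9
  ? 88.210.101.248  path d0:-→d1:-→d2:-→d3:-→d4:-→d5:-→d6:-→d7:-→d8:-→d9:-→d10:-→d11:-→d12:-→d13:-→d14:-→d15:-→d16:H0→d17:-→d18:-→d19:-→d20:-→d21:-→d22:-→d23:-→d24:-→d25:-→d26:-→d27:-→d28:-→d29:H1  best=H1
  + 84.0.0.0/8 (H4) depth=8
  ? 88.210.101.249  path d0:-→d1:-→d2:-→d3:-→d4:-→d5:-→d6:-→d7:-→d8:-→d9:-→d10:-→d11:-→d12:-→d13:-→d14:-→d15:-→d16:H0→d17:-→d18:-→d19:-→d20:-→d21:-→d22:-→d23:-→d24:-→d25:-→d26:-→d27:-→d28:-→d29:H1  best=H1
  + 0.0.0.0/0 (H3) depth=0
  del 88.210.0.0/16 (clear depth 16)
  + 88.0.0.0/8 (H1) depth=8
  + 84.32.0.0/12 (H2) depth=12
  del 84.0.0.0/9 (clear depth 9)
  + 88.210.101.0/24 (H2) depth=24
  + 62.241.96.0/20 (H1) depth=20
  + 0.0.0.0/0 (H1) depth=0
  ? 84.32.7.88  path d0:H1→d1:-→d2:-→d3:-→d4:-→d5:-→d6:-→d7:-→d8:H4→d9:-→d10:-→d11:-→d12:H2  best=H2
  ? 117.50.252.155  path d0:H1→d1:-→d2:-  best=H1
  + 62.240.0.0/12 (H2) depth=12
  ? 125.13.75.81  path d0:H1→d1:-→d2:-  best=H1
  ? 62.241.96.141  path d0:H1→d1:-→d2:-→d3:-→d4:-→d5:-→d6:-→d7:-→d8:-→d9:-→d10:-→d11:-→d12:H2→d13:-→d14:-→d15:-→d16:-→d17:-→d18:-→d19:-→d20:H1  best=H1
  + 0.0.0.0/0 (H3) depth=0
  ? 88.210.101.249  path d0:H3→d1:-→d2:-→d3:-→d4:-→d5:-→d6:-→d7:-→d8:H1→d9:-→d10:-→d11:-→d12:-→d13:-→d14:-→d15:-→d16:-→d17:-→d18:-→d19:-→d20:-→d21:-→d22:-→d23:-→d24:H2→d25:-→d26:-→d27:-→d28:-→d29:H1  best=H1
  del 62.241.96.0/20 (clear depth 20)
  + 106.62.29.144/28 (H2) depth=28
  ? 87.45.124.232  path d0:H3→d1:-→d2:-→d3:-→d4:-→d5:-→d6:-  best=H3
  + 62.241.0.0/17 (H0) depth=17
  del 88.0.0.0/8 (clear depth 8)
  del 84.32.0.0/12 (clear depth 12)
  + 106.62.29.0/24 (H0) depth=24
  ? 62.246.139.190  path d0:H3→d1:-→d2:-→d3:-→d4:-→d5:-→d6:-→d7:-→d8:-→d9:-→d10:-→d11:-→d12:H2→d13:-  best=H2
  ? 106.62.29.0  path d0:H3→d1:-→d2:-→d3:-→d4:-→d5:-→d6:-→d7:-→d8:-→d9:-→d10:-→d11:-→d12:-→d13:-→d14:-→d15:-→d16:-→d17:-→d18:-→d19:-→d20:-→d21:-→d22:-→d23:-→d24:H0  best=H0
  ? 62.241.0.86  path d0:H3→d1:-→d2:-→d3:-→d4:-→d5:-→d6:-→d7:-→d8:-→d9:-→d10:-→d11:-→d12:H2→d13:-→d14:-→d15:-→d16:-→d17:H0  best=H0
  + 0.0.0.0/0 (H4) depth=0
  ? 106.62.29.30  path d0:H4→d1:-→d2:-→d3:-→d4:-→d5:-→d6:-→d7:-→d8:-→d9:-→d10:-→d11:-→d12:-→d13:-→d14:-→d15:-→d16:-→d17:-→d18:-→d19:-→d20:-→d21:-→d22:-→d23:-→d24:H0  best=H0
  ? 88.210.101.253  path d0:H4→d1:-→d2:-→d3:-→d4:-→d5:-→d6:-→d7:-→d8:-→d9:-→d10:-→d11:-→d12:-→d13:-→d14:-→d15:-→d16:-→d17:-→d18:-→d19:-→d20:-→d21:-→d22:-→d23:-→d24:H2→d25:-→d26:-→d27:-→d28:-→d29:H1  best=H1
  + 84.32.0.0/12 (H3) depth=12
  ? 106.62.29.144  path d0:H4→d1:-→d2:-→d3:-→d4:-→d5:-→d6:-→d7:-→d8:-→d9:-→d10:-→d11:-→d12:-→d13:-→d14:-→d15:-→d16:-→d17:-→d18:-→d19:-→d20:-→d21:-→d22:-→d23:-→d24:H0→d25:-→d26:-→d27:-→d28:H2  best=H2
  + 62.0.0.0/8 (H0) depth=8

== LOOKUPS ==
["H1","H1","H2","H1","H1","H1","H1","H3","H2","H0","H0","H0","H1","H2"]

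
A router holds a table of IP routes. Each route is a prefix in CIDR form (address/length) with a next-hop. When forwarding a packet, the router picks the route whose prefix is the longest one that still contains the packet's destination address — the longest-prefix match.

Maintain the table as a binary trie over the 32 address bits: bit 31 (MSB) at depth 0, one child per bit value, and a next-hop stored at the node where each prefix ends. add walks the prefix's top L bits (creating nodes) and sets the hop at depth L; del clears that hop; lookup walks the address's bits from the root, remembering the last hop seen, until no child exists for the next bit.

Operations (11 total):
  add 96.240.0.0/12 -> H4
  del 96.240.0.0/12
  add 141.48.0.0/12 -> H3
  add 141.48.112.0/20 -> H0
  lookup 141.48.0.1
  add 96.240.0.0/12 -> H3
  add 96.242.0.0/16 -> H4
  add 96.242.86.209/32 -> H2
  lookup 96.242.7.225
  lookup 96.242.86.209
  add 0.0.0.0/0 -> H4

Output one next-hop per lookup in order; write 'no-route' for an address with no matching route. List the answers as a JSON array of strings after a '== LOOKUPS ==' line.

Process each operation:
  + 96.240.0.0/12 (H4) depth=12
  - 96.240.0.0/12 clear@12
  + 141.48.0.0/12 (H3) depth=12
  + 141.48.112.0/20 (H0) depth=20
  ? 141.48.0.1  path d0:-→d1:-→d2:-→d3:-→d4:-→d5:-→d6:-→d7:-→d8:-→d9:-→d10:-→d11:-→d12:H3→d13:-→d14:-→d15:-→d16:-→d17:-  best=H3
  + 96.240.0.0/12 (H3) depth=12
  + 96.242.0.0/16 (H4) depth=16
  + 96.242.86.209/32 (H2) depth=32
  ? 96.242.7.225  path d0:-→d1:-→d2:-→d3:-→d4:-→d5:-→d6:-→d7:-→d8:-→d9:-→d10:-→d11:-→d12:H3→d13:-→d14:-→d15:-→d16:H4→d17:-  best=H4
  ? 96.242.86.209  path d0:-→d1:-→d2:-→d3:-→d4:-→d5:-→d6:-→d7:-→d8:-→d9:-→d10:-→d11:-→d12:H3→d13:-→d14:-→d15:-→d16:H4→d17:-→d18:-→d19:-→d20:-→d21:-→d22:-→d23:-→d24:-→d25:-→d26:-→d27:-→d28:-→d29:-→d30:-→d31:-→d32:H2  best=H2
  + 0.0.0.0/0 (H4) depth=0

== LOOKUPS ==
["H3","H4","H2"]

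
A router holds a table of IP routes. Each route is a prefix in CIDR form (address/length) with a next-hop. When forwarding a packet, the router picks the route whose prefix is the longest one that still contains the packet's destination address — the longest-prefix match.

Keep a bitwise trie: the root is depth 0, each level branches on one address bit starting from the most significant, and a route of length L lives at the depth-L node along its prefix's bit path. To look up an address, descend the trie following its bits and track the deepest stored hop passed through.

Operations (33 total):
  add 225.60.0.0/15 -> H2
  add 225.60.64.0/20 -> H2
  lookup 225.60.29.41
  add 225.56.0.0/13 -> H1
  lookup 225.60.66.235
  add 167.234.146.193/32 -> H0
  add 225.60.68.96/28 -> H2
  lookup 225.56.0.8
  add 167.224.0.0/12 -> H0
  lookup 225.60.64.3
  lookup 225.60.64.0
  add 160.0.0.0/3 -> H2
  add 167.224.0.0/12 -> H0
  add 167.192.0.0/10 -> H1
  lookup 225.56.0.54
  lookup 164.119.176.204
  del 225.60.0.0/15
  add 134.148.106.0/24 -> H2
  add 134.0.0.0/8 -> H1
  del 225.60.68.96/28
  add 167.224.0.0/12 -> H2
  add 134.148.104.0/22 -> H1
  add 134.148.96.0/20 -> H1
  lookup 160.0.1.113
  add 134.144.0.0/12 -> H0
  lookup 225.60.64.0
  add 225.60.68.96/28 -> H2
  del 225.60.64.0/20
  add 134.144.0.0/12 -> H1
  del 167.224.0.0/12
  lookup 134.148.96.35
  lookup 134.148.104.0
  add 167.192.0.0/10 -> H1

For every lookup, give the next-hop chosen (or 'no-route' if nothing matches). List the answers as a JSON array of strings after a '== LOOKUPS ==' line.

Trace:
  add 225.60.0.0/15 -> H2 at depth 15
  add 225.60.64.0/20 -> H2 at depth 20
  lookup 225.60.29.41: bits 11100001001111000 walk d0:-→d1:-→d2:-→d3:-→d4:-→d5:-→d6:-→d7:-→d8:-→d9:-→d10:-→d11:-→d12:-→d13:-→d14:-→d15:H2→d16:-→d17:- -> H2
  add 225.56.0.0/13 -> H1 at depth 13
  lookup 225.60.66.235: bits 11100001001111000100 walk d0:-→d1:-→d2:-→d3:-→d4:-→d5:-→d6:-→d7:-→d8:-→d9:-→d10:-→d11:-→d12:-→d13:H1→d14:-→d15:H2→d16:-→d17:-→d18:-→d19:-→d20:H2 -> H2
  add 167.234.146.193/32 -> H0 at depth 32
  add 225.60.68.96/28 -> H2 at depth 28
  lookup 225.56.0.8: bits 1110000100111 walk d0:-→d1:-→d2:-→d3:-→d4:-→d5:-→d6:-→d7:-→d8:-→d9:-→d10:-→d11:-→d12:-→d13:H1 -> H1
  add 167.224.0.0/12 -> H0 at depth 12
  lookup 225.60.64.3: bits 111000010011110001000 walk d0:-→d1:-→d2:-→d3:-→d4:-→d5:-→d6:-→d7:-→d8:-→d9:-→d10:-→d11:-→d12:-→d13:H1→d14:-→d15:H2→d16:-→d17:-→d18:-→d19:-→d20:H2→d21:- -> H2
  lookup 225.60.64.0: bits 111000010011110001000 walk d0:-→d1:-→d2:-→d3:-→d4:-→d5:-→d6:-→d7:-→d8:-→d9:-→d10:-→d11:-→d12:-→d13:H1→d14:-→d15:H2→d16:-→d17:-→d18:-→d19:-→d20:H2→d21:- -> H2
  add 160.0.0.0/3 -> H2 at depth 3
  add 167.224.0.0/12 -> H0 at depth 12
  add 167.192.0.0/10 -> H1 at depth 10
  lookup 225.56.0.54: bits 1110000100111 walk d0:-→d1:-→d2:-→d3:-→d4:-→d5:-→d6:-→d7:-→d8:-→d9:-→d10:-→d11:-→d12:-→d13:H1 -> H1
  lookup 164.119.176.204: bits 101001 walk d0:-→d1:-→d2:-→d3:H2→d4:-→d5:-→d6:- -> H2
  del 225.60.0.0/15 (clear depth 15)
  add 134.148.106.0/24 -> H2 at depth 24
  add 134.0.0.0/8 -> H1 at depth 8
  del 225.60.68.96/28 (clear depth 28)
  add 167.224.0.0/12 -> H2 at depth 12
  add 134.148.104.0/22 -> H1 at depth 22
  add 134.148.96.0/20 -> H1 at depth 20
  lookup 160.0.1.113: bits 10100 walk d0:-→d1:-→d2:-→d3:H2→d4:-→d5:- -> H2
  add 134.144.0.0/12 -> H0 at depth 12
  lookup 225.60.64.0: bits 111000010011110001000 walk d0:-→d1:-→d2:-→d3:-→d4:-→d5:-→d6:-→d7:-→d8:-→d9:-→d10:-→d11:-→d12:-→d13:H1→d14:-→d15:-→d16:-→d17:-→d18:-→d19:-→d20:H2→d21:- -> H2
  add 225.60.68.96/28 -> H2 at depth 28
  del 225.60.64.0/20 (clear depth 20)
  add 134.144.0.0/12 -> H1 at depth 12
  del 167.224.0.0/12 (clear depth 12)
  lookup 134.148.96.35: bits 10000110100101000110 walk d0:-→d1:-→d2:-→d3:-→d4:-→d5:-→d6:-→d7:-→d8:H1→d9:-→d10:-→d11:-→d12:H1→d13:-→d14:-→d15:-→d16:-→d17:-→d18:-→d19:-→d20:H1 -> H1
  lookup 134.148.104.0: bits 1000011010010100011010 walk d0:-→d1:-→d2:-→d3:-→d4:-→d5:-→d6:-→d7:-→d8:H1→d9:-→d10:-→d11:-→d12:H1→d13:-→d14:-→d15:-→d16:-→d17:-→d18:-→d19:-→d20:H1→d21:-→d22:H1 -> H1
  add 167.192.0.0/10 -> H1 at depth 10

== LOOKUPS ==
["H2","H2","H1","H2","H2","H1","H2","H2","H2","H1","H1"]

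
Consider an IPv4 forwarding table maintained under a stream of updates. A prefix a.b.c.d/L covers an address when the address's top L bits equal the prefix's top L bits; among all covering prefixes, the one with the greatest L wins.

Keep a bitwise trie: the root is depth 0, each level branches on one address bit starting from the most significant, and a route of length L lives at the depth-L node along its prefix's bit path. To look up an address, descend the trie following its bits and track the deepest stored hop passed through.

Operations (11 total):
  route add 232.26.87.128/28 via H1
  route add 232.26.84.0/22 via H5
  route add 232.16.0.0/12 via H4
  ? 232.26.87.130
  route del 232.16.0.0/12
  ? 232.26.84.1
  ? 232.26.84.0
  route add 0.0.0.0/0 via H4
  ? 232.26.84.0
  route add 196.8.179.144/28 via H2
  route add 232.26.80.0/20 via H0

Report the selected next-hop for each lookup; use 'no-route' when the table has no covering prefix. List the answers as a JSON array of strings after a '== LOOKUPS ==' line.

Trace:
  + 232.26.87.128/28 (H1) depth=28
  + 232.26.84.0/22 (H5) depth=22
  + 232.16.0.0/12 (H4) depth=12
  lookup 232.26.87.130: bits 1110100000011010010101111000 walk d0:-→d1:-→d2:-→d3:-→d4:-→d5:-→d6:-→d7:-→d8:-→d9:-→d10:-→d11:-→d12:H4→d13:-→d14:-→d15:-→d16:-→d17:-→d18:-→d19:-→d20:-→d21:-→d22:H5→d23:-→d24:-→d25:-→d26:-→d27:-→d28:H1 -> H1
  - 232.16.0.0/12 clear@12
  lookup 232.26.84.1: bits 1110100000011010010101 walk d0:-→d1:-→d2:-→d3:-→d4:-→d5:-→d6:-→d7:-→d8:-→d9:-→d10:-→d11:-→d12:-→d13:-→d14:-→d15:-→d16:-→d17:-→d18:-→d19:-→d20:-→d21:-→d22:H5 -> H5
  lookup 232.26.84.0: bits 1110100000011010010101 walk d0:-→d1:-→d2:-→d3:-→d4:-→d5:-→d6:-→d7:-→d8:-→d9:-→d10:-→d11:-→d12:-→d13:-→d14:-→d15:-→d16:-→d17:-→d18:-→d19:-→d20:-→d21:-→d22:H5 -> H5
  + 0.0.0.0/0 (H4) depth=0
  lookup 232.26.84.0: bits 1110100000011010010101 walk d0:H4→d1:-→d2:-→d3:-→d4:-→d5:-→d6:-→d7:-→d8:-→d9:-→d10:-→d11:-→d12:-→d13:-→d14:-→d15:-→d16:-→d17:-→d18:-→d19:-→d20:-→d21:-→d22:H5 -> H5
  + 196.8.179.144/28 (H2) depth=28
  + 232.26.80.0/20 (H0) depth=20

== LOOKUPS ==
["H1","H5","H5","H5"]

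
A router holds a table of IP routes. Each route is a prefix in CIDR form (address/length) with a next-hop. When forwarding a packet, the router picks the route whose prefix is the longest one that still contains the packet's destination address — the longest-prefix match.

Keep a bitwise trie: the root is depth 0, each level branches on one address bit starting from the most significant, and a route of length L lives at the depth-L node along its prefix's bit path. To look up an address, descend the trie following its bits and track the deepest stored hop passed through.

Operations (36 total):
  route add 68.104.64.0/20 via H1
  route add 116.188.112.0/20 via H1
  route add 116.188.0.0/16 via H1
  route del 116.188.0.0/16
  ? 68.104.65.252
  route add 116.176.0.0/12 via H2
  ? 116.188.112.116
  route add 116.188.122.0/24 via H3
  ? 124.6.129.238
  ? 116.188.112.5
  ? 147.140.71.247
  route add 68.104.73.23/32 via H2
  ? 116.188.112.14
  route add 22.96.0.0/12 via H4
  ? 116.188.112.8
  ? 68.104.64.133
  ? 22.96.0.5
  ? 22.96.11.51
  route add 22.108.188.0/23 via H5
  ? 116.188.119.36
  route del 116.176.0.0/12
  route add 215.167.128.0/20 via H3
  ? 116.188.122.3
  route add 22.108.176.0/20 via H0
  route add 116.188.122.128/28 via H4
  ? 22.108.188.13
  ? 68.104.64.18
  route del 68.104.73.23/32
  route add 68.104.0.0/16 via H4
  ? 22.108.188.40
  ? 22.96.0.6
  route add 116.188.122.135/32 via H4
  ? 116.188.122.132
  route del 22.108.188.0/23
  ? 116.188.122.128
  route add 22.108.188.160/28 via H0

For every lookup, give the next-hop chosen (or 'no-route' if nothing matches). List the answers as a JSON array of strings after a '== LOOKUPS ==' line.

Trace:
  + 68.104.64.0/20 (H1) depth=20
  + 116.188.112.0/20 (H1) depth=20
  + 116.188.0.0/16 (H1) depth=16
  del 116.188.0.0/16 (clear depth 16)
  Q 68.104.65.252: descend 01000100011010000100 ; hops seen [H1] ; pick H1
  + 116.176.0.0/12 (H2) depth=12
  Q 116.188.112.116: descend 01110100101111000111 ; hops seen [H2,H1] ; pick H1
  + 116.188.122.0/24 (H3) depth=24
  Q 124.6.129.238: descend 0111 ; hops seen [∅] ; pick no-route
  Q 116.188.112.5: descend 01110100101111000111 ; hops seen [H2,H1] ; pick H1
  Q 147.140.71.247: descend ε ; hops seen [∅] ; pick no-route
  + 68.104.73.23/32 (H2) depth=32
  Q 116.188.112.14: descend 01110100101111000111 ; hops seen [H2,H1] ; pick H1
  + 22.96.0.0/12 (H4) depth=12
  Q 116.188.112.8: descend 01110100101111000111 ; hops seen [H2,H1] ; pick H1
  Q 68.104.64.133: descend 01000100011010000100 ; hops seen [H1] ; pick H1
  Q 22.96.0.5: descend 000101100110 ; hops seen [H4] ; pick H4
  Q 22.96.11.51: descend 000101100110 ; hops seen [H4] ; pick H4
  + 22.108.188.0/23 (H5) depth=23
  Q 116.188.119.36: descend 01110100101111000111 ; hops seen [H2,H1] ; pick H1
  del 116.176.0.0/12 (clear depth 12)
  + 215.167.128.0/20 (H3) depth=20
  Q 116.188.122.3: descend 011101001011110001111010 ; hops seen [H1,H3] ; pick H3
  + 22.108.176.0/20 (H0) depth=20
  + 116.188.122.128/28 (H4) depth=28
  Q 22.108.188.13: descend 00010110011011001011110 ; hops seen [H4,H0,H5] ; pick H5
  Q 68.104.64.18: descend 01000100011010000100 ; hops seen [H1] ; pick H1
  del 68.104.73.23/32 (clear depth 32)
  + 68.104.0.0/16 (H4) depth=16
  Q 22.108.188.40: descend 00010110011011001011110 ; hops seen [H4,H0,H5] ; pick H5
  Q 22.96.0.6: descend 000101100110 ; hops seen [H4] ; pick H4
  + 116.188.122.135/32 (H4) depth=32
  Q 116.188.122.132: descend 011101001011110001111010100001 ; hops seen [H1,H3,H4] ; pick H4
  del 22.108.188.0/23 (clear depth 23)
  Q 116.188.122.128: descend 01110100101111000111101010000 ; hops seen [H1,H3,H4] ; pick H4
  + 22.108.188.160/28 (H0) depth=28

== LOOKUPS ==
["H1","H1","no-route","H1","no-route","H1","H1","H1","H4","H4","H1","H3","H5","H1","H5","H4","H4","H4"]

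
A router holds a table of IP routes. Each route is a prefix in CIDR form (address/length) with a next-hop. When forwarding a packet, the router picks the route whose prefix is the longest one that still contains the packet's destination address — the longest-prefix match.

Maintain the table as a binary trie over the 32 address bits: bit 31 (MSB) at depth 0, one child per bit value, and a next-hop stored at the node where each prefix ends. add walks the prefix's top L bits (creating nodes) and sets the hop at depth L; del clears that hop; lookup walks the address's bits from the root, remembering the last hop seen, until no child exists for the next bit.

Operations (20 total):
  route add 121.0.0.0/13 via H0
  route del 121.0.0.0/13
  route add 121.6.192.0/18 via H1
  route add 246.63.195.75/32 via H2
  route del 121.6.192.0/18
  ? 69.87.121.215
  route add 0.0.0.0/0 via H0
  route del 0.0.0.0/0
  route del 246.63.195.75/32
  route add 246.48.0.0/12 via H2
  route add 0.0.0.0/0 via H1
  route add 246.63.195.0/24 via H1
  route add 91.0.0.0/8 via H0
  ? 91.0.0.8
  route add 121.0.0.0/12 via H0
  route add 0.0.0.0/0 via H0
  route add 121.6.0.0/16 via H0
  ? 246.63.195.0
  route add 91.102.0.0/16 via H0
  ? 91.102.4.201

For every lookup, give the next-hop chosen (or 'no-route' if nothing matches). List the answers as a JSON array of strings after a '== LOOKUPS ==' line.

Process each operation:
  add 121.0.0.0/13 -> H0 at depth 13
  - 121.0.0.0/13 clear@13
  add 121.6.192.0/18 -> H1 at depth 18
  add 246.63.195.75/32 -> H2 at depth 32
  - 121.6.192.0/18 clear@18
  ? 69.87.121.215  path d0:-→d1:-→d2:-  best=no-route
  add 0.0.0.0/0 -> H0 at depth 0
  - 0.0.0.0/0 clear@0
  - 246.63.195.75/32 clear@32
  add 246.48.0.0/12 -> H2 at depth 12
  add 0.0.0.0/0 -> H1 at depth 0
  add 246.63.195.0/24 -> H1 at depth 24
  add 91.0.0.0/8 -> H0 at depth 8
  ? 91.0.0.8  path d0:H1→d1:-→d2:-→d3:-→d4:-→d5:-→d6:-→d7:-→d8:H0  best=H0
  add 121.0.0.0/12 -> H0 at depth 12
  add 0.0.0.0/0 -> H0 at depth 0
  add 121.6.0.0/16 -> H0 at depth 16
  ? 246.63.195.0  path d0:H0→d1:-→d2:-→d3:-→d4:-→d5:-→d6:-→d7:-→d8:-→d9:-→d10:-→d11:-→d12:H2→d13:-→d14:-→d15:-→d16:-→d17:-→d18:-→d19:-→d20:-→d21:-→d22:-→d23:-→d24:H1→d25:-  best=H1
  add 91.102.0.0/16 -> H0 at depth 16
  ? 91.102.4.201  path d0:H0→d1:-→d2:-→d3:-→d4:-→d5:-→d6:-→d7:-→d8:H0→d9:-→d10:-→d11:-→d12:-→d13:-→d14:-→d15:-→d16:H0  best=H0

== LOOKUPS ==
["no-route","H0","H1","H0"]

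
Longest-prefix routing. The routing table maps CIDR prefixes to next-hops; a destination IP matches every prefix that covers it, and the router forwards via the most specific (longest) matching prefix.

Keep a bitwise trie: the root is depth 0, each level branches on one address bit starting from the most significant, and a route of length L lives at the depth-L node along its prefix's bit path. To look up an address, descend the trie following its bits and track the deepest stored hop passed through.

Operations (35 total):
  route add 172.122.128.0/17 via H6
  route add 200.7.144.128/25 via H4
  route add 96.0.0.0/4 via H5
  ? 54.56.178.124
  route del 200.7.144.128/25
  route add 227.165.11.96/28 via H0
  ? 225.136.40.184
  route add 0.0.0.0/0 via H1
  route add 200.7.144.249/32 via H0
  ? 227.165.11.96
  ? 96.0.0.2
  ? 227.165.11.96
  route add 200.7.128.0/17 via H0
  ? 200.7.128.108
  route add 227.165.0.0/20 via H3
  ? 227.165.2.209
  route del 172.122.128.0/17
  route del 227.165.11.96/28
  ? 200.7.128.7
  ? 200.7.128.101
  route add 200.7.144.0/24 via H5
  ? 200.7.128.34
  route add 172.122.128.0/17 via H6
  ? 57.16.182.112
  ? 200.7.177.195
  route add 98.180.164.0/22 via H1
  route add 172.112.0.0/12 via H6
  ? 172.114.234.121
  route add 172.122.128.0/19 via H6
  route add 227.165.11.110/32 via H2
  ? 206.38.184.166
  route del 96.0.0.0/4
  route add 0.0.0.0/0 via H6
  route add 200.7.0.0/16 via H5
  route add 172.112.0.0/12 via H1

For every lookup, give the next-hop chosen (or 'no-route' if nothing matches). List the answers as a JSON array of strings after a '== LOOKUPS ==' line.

Apply in order:
  add 172.122.128.0/17 -> H6 at depth 17
  add 200.7.144.128/25 -> H4 at depth 25
  add 96.0.0.0/4 -> H5 at depth 4
  lookup 54.56.178.124: bits 0 walk d0:-→d1:- -> no-route
  del 200.7.144.128/25 (clear depth 25)
  add 227.165.11.96/28 -> H0 at depth 28
  lookup 225.136.40.184: bits 111000 walk d0:-→d1:-→d2:-→d3:-→d4:-→d5:-→d6:- -> no-route
  add 0.0.0.0/0 -> H1 at depth 0
  add 200.7.144.249/32 -> H0 at depth 32
  lookup 227.165.11.96: bits 1110001110100101000010110110 walk d0:H1→d1:-→d2:-→d3:-→d4:-→d5:-→d6:-→d7:-→d8:-→d9:-→d10:-→d11:-→d12:-→d13:-→d14:-→d15:-→d16:-→d17:-→d18:-→d19:-→d20:-→d21:-→d22:-→d23:-→d24:-→d25:-→d26:-→d27:-→d28:H0 -> H0
  lookup 96.0.0.2: bits 0110 walk d0:H1→d1:-→d2:-→d3:-→d4:H5 -> H5
  lookup 227.165.11.96: bits 1110001110100101000010110110 walk d0:H1→d1:-→d2:-→d3:-→d4:-→d5:-→d6:-→d7:-→d8:-→d9:-→d10:-→d11:-→d12:-→d13:-→d14:-→d15:-→d16:-→d17:-→d18:-→d19:-→d20:-→d21:-→d22:-→d23:-→d24:-→d25:-→d26:-→d27:-→d28:H0 -> H0
  add 200.7.128.0/17 -> H0 at depth 17
  lookup 200.7.128.108: bits 1100100000000111100 walk d0:H1→d1:-→d2:-→d3:-→d4:-→d5:-→d6:-→d7:-→d8:-→d9:-→d10:-→d11:-→d12:-→d13:-→d14:-→d15:-→d16:-→d17:H0→d18:-→d19:- -> H0
  add 227.165.0.0/20 -> H3 at depth 20
  lookup 227.165.2.209: bits 11100011101001010000 walk d0:H1→d1:-→d2:-→d3:-→d4:-→d5:-→d6:-→d7:-→d8:-→d9:-→d10:-→d11:-→d12:-→d13:-→d14:-→d15:-→d16:-→d17:-→d18:-→d19:-→d20:H3 -> H3
  del 172.122.128.0/17 (clear depth 17)
  del 227.165.11.96/28 (clear depth 28)
  lookup 200.7.128.7: bits 1100100000000111100 walk d0:H1→d1:-→d2:-→d3:-→d4:-→d5:-→d6:-→d7:-→d8:-→d9:-→d10:-→d11:-→d12:-→d13:-→d14:-→d15:-→d16:-→d17:H0→d18:-→d19:- -> H0
  lookup 200.7.128.101: bits 1100100000000111100 walk d0:H1→d1:-→d2:-→d3:-→d4:-→d5:-→d6:-→d7:-→d8:-→d9:-→d10:-→d11:-→d12:-→d13:-→d14:-→d15:-→d16:-→d17:H0→d18:-→d19:- -> H0
  add 200.7.144.0/24 -> H5 at depth 24
  lookup 200.7.128.34: bits 1100100000000111100 walk d0:H1→d1:-→d2:-→d3:-→d4:-→d5:-→d6:-→d7:-→d8:-→d9:-→d10:-→d11:-→d12:-→d13:-→d14:-→d15:-→d16:-→d17:H0→d18:-→d19:- -> H0
  add 172.122.128.0/17 -> H6 at depth 17
  lookup 57.16.182.112: bits 0 walk d0:H1→d1:- -> H1
  lookup 200.7.177.195: bits 110010000000011110 walk d0:H1→d1:-→d2:-→d3:-→d4:-→d5:-→d6:-→d7:-→d8:-→d9:-→d10:-→d11:-→d12:-→d13:-→d14:-→d15:-→d16:-→d17:H0→d18:- -> H0
  add 98.180.164.0/22 -> H1 at depth 22
  add 172.112.0.0/12 -> H6 at depth 12
  lookup 172.114.234.121: bits 101011000111 walk d0:H1→d1:-→d2:-→d3:-→d4:-→d5:-→d6:-→d7:-→d8:-→d9:-→d10:-→d11:-→d12:H6 -> H6
  add 172.122.128.0/19 -> H6 at depth 19
  add 227.165.11.110/32 -> H2 at depth 32
  lookup 206.38.184.166: bits 11001 walk d0:H1→d1:-→d2:-→d3:-→d4:-→d5:- -> H1
  del 96.0.0.0/4 (clear depth 4)
  add 0.0.0.0/0 -> H6 at depth 0
  add 200.7.0.0/16 -> H5 at depth 16
  add 172.112.0.0/12 -> H1 at depth 12

== LOOKUPS ==
["no-route","no-route","H0","H5","H0","H0","H3","H0","H0","H0","H1","H0","H6","H1"]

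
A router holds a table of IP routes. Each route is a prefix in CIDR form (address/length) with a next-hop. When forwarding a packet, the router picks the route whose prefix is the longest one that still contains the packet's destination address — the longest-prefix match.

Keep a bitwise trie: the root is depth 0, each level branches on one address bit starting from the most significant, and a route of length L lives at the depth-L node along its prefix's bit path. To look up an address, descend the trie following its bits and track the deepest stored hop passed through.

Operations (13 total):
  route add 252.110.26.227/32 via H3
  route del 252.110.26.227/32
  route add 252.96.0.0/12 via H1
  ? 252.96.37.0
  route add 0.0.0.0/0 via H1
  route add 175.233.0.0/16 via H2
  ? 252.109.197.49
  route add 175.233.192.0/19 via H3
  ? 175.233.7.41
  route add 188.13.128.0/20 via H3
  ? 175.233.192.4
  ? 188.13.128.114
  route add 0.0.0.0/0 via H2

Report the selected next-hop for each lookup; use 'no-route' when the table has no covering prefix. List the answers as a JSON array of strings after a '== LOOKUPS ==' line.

Apply in order:
  + 252.110.26.227/32 (H3) depth=32
  - 252.110.26.227/32 clear@32
  + 252.96.0.0/12 (H1) depth=12
  lookup 252.96.37.0: bits 111111000110 walk d0:-→d1:-→d2:-→d3:-→d4:-→d5:-→d6:-→d7:-→d8:-→d9:-→d10:-→d11:-→d12:H1 -> H1
  + 0.0.0.0/0 (H1) depth=0
  + 175.233.0.0/16 (H2) depth=16
  lookup 252.109.197.49: bits 11111100011011 walk d0:H1→d1:-→d2:-→d3:-→d4:-→d5:-→d6:-→d7:-→d8:-→d9:-→d10:-→d11:-→d12:H1→d13:-→d14:- -> H1
  + 175.233.192.0/19 (H3) depth=19
  lookup 175.233.7.41: bits 1010111111101001 walk d0:H1→d1:-→d2:-→d3:-→d4:-→d5:-→d6:-→d7:-→d8:-→d9:-→d10:-→d11:-→d12:-→d13:-→d14:-→d15:-→d16:H2 -> H2
  + 188.13.128.0/20 (H3) depth=20
  lookup 175.233.192.4: bits 1010111111101001110 walk d0:H1→d1:-→d2:-→d3:-→d4:-→d5:-→d6:-→d7:-→d8:-→d9:-→d10:-→d11:-→d12:-→d13:-→d14:-→d15:-→d16:H2→d17:-→d18:-→d19:H3 -> H3
  lookup 188.13.128.114: bits 10111100000011011000 walk d0:H1→d1:-→d2:-→d3:-→d4:-→d5:-→d6:-→d7:-→d8:-→d9:-→d10:-→d11:-→d12:-→d13:-→d14:-→d15:-→d16:-→d17:-→d18:-→d19:-→d20:H3 -> H3
  + 0.0.0.0/0 (H2) depth=0

== LOOKUPS ==
["H1","H1","H2","H3","H3"]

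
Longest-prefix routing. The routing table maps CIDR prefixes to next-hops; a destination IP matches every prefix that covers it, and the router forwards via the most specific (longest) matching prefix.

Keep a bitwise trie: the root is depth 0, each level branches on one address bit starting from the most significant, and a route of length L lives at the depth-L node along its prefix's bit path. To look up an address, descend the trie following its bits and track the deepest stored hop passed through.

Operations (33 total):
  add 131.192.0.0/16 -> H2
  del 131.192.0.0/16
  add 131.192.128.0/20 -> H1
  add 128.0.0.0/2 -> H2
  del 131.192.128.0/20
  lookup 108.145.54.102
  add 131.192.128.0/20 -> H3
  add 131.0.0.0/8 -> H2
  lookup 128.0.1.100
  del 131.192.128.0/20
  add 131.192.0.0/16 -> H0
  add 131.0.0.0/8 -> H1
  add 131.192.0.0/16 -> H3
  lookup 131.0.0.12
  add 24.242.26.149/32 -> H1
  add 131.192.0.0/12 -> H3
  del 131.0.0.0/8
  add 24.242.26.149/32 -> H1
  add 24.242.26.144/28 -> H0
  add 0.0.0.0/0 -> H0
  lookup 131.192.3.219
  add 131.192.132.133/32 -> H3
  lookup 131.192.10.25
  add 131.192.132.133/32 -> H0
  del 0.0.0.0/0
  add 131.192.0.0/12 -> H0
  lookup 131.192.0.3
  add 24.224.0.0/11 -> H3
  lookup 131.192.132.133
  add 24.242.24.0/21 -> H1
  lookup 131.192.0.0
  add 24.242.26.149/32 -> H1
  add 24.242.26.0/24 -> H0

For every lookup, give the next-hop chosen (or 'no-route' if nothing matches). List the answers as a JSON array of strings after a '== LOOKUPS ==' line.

Apply in order:
  + 131.192.0.0/16 (H2) depth=16
  - 131.192.0.0/16 clear@16
  + 131.192.128.0/20 (H1) depth=20
  + 128.0.0.0/2 (H2) depth=2
  - 131.192.128.0/20 clear@20
  lookup 108.145.54.102: bits ε walk d0:- -> no-route
  + 131.192.128.0/20 (H3) depth=20
  + 131.0.0.0/8 (H2) depth=8
  lookup 128.0.1.100: bits 100000 walk d0:-→d1:-→d2:H2→d3:-→d4:-→d5:-→d6:- -> H2
  - 131.192.128.0/20 clear@20
  + 131.192.0.0/16 (H0) depth=16
  + 131.0.0.0/8 (H1) depth=8
  + 131.192.0.0/16 (H3) depth=16
  lookup 131.0.0.12: bits 10000011 walk d0:-→d1:-→d2:H2→d3:-→d4:-→d5:-→d6:-→d7:-→d8:H1 -> H1
  + 24.242.26.149/32 (H1) depth=32
  + 131.192.0.0/12 (H3) depth=12
  - 131.0.0.0/8 clear@8
  + 24.242.26.149/32 (H1) depth=32
  + 24.242.26.144/28 (H0) depth=28
  + 0.0.0.0/0 (H0) depth=0
  lookup 131.192.3.219: bits 1000001111000000 walk d0:H0→d1:-→d2:H2→d3:-→d4:-→d5:-→d6:-→d7:-→d8:-→d9:-→d10:-→d11:-→d12:H3→d13:-→d14:-→d15:-→d16:H3 -> H3
  + 131.192.132.133/32 (H3) depth=32
  lookup 131.192.10.25: bits 1000001111000000 walk d0:H0→d1:-→d2:H2→d3:-→d4:-→d5:-→d6:-→d7:-→d8:-→d9:-→d10:-→d11:-→d12:H3→d13:-→d14:-→d15:-→d16:H3 -> H3
  + 131.192.132.133/32 (H0) depth=32
  - 0.0.0.0/0 clear@0
  + 131.192.0.0/12 (H0) depth=12
  lookup 131.192.0.3: bits 1000001111000000 walk d0:-→d1:-→d2:H2→d3:-→d4:-→d5:-→d6:-→d7:-→d8:-→d9:-→d10:-→d11:-→d12:H0→d13:-→d14:-→d15:-→d16:H3 -> H3
  + 24.224.0.0/11 (H3) depth=11
  lookup 131.192.132.133: bits 10000011110000001000010010000101 walk d0:-→d1:-→d2:H2→d3:-→d4:-→d5:-→d6:-→d7:-→d8:-→d9:-→d10:-→d11:-→d12:H0→d13:-→d14:-→d15:-→d16:H3→d17:-→d18:-→d19:-→d20:-→d21:-→d22:-→d23:-→d24:-→d25:-→d26:-→d27:-→d28:-→d29:-→d30:-→d31:-→d32:H0 -> H0
  + 24.242.24.0/21 (H1) depth=21
  lookup 131.192.0.0: bits 1000001111000000 walk d0:-→d1:-→d2:H2→d3:-→d4:-→d5:-→d6:-→d7:-→d8:-→d9:-→d10:-→d11:-→d12:H0→d13:-→d14:-→d15:-→d16:H3 -> H3
  + 24.242.26.149/32 (H1) depth=32
  + 24.242.26.0/24 (H0) depth=24

== LOOKUPS ==
["no-route","H2","H1","H3","H3","H3","H0","H3"]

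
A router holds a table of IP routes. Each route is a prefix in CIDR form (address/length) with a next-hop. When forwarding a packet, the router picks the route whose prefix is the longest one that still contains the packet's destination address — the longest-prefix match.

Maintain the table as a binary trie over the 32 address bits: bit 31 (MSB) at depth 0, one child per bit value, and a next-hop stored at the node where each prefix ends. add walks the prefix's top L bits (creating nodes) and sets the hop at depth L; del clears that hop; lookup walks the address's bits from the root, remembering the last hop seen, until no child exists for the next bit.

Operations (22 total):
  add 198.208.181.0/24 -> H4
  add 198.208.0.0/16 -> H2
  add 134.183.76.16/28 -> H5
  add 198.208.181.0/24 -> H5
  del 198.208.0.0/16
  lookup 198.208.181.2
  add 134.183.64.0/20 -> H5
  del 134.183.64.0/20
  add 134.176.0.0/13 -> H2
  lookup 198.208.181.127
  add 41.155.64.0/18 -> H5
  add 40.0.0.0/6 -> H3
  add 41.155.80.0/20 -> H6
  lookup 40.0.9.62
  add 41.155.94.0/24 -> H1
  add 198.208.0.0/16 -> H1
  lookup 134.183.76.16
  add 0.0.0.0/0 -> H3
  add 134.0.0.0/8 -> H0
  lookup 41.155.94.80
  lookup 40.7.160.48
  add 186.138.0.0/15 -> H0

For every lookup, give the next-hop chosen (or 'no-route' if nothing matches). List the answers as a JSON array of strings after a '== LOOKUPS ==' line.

Trace:
  + 198.208.181.0/24 (H4) depth=24
  + 198.208.0.0/16 (H2) depth=16
  + 134.183.76.16/28 (H5) depth=28
  + 198.208.181.0/24 (H5) depth=24
  del 198.208.0.0/16 (clear depth 16)
  Q 198.208.181.2: descend 110001101101000010110101 ; hops seen [H5] ; pick H5
  + 134.183.64.0/20 (H5) depth=20
  del 134.183.64.0/20 (clear depth 20)
  + 134.176.0.0/13 (H2) depth=13
  Q 198.208.181.127: descend 110001101101000010110101 ; hops seen [H5] ; pick H5
  + 41.155.64.0/18 (H5) depth=18
  + 40.0.0.0/6 (H3) depth=6
  + 41.155.80.0/20 (H6) depth=20
  Q 40.0.9.62: descend 0010100 ; hops seen [H3] ; pick H3
  + 41.155.94.0/24 (H1) depth=24
  + 198.208.0.0/16 (H1) depth=16
  Q 134.183.76.16: descend 1000011010110111010011000001 ; hops seen [H2,H5] ; pick H5
  + 0.0.0.0/0 (H3) depth=0
  + 134.0.0.0/8 (H0) depth=8
  Q 41.155.94.80: descend 001010011001101101011110 ; hops seen [H3,H3,H5,H6,H1] ; pick H1
  Q 40.7.160.48: descend 0010100 ; hops seen [H3,H3] ; pick H3
  + 186.138.0.0/15 (H0) depth=15

== LOOKUPS ==
["H5","H5","H3","H5","H1","H3"]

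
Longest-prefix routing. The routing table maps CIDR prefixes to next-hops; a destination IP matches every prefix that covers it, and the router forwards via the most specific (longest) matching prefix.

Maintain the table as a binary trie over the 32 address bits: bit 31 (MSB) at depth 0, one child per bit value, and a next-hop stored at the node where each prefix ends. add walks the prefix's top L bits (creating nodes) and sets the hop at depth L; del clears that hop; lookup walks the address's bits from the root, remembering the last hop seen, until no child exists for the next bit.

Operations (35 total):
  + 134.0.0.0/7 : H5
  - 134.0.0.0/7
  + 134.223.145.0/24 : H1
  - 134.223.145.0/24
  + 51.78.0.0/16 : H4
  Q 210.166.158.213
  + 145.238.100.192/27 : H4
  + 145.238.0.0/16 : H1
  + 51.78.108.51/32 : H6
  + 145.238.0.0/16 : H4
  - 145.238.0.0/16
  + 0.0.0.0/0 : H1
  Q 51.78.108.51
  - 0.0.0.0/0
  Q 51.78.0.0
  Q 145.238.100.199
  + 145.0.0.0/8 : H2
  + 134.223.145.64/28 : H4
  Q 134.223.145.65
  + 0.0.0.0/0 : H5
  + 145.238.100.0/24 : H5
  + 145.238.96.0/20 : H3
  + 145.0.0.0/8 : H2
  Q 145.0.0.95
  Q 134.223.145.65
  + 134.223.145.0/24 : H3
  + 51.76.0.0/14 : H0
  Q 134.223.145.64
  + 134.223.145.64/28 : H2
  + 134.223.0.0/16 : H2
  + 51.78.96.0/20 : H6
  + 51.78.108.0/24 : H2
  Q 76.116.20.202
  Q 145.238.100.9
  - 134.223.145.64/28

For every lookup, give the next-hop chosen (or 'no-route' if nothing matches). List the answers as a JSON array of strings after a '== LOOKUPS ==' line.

Apply in order:
  add 134.0.0.0/7 -> H5 at depth 7
  - 134.0.0.0/7 clear@7
  add 134.223.145.0/24 -> H1 at depth 24
  - 134.223.145.0/24 clear@24
  add 51.78.0.0/16 -> H4 at depth 16
  lookup 210.166.158.213: bits 1 walk d0:-→d1:- -> no-route
  add 145.238.100.192/27 -> H4 at depth 27
  add 145.238.0.0/16 -> H1 at depth 16
  add 51.78.108.51/32 -> H6 at depth 32
  add 145.238.0.0/16 -> H4 at depth 16
  - 145.238.0.0/16 clear@16
  add 0.0.0.0/0 -> H1 at depth 0
  lookup 51.78.108.51: bits 00110011010011100110110000110011 walk d0:H1→d1:-→d2:-→d3:-→d4:-→d5:-→d6:-→d7:-→d8:-→d9:-→d10:-→d11:-→d12:-→d13:-→d14:-→d15:-→d16:H4→d17:-→d18:-→d19:-→d20:-→d21:-→d22:-→d23:-→d24:-→d25:-→d26:-→d27:-→d28:-→d29:-→d30:-→d31:-→d32:H6 -> H6
  - 0.0.0.0/0 clear@0
  lookup 51.78.0.0: bits 00110011010011100 walk d0:-→d1:-→d2:-→d3:-→d4:-→d5:-→d6:-→d7:-→d8:-→d9:-→d10:-→d11:-→d12:-→d13:-→d14:-→d15:-→d16:H4→d17:- -> H4
  lookup 145.238.100.199: bits 100100011110111001100100110 walk d0:-→d1:-→d2:-→d3:-→d4:-→d5:-→d6:-→d7:-→d8:-→d9:-→d10:-→d11:-→d12:-→d13:-→d14:-→d15:-→d16:-→d17:-→d18:-→d19:-→d20:-→d21:-→d22:-→d23:-→d24:-→d25:-→d26:-→d27:H4 -> H4
  add 145.0.0.0/8 -> H2 at depth 8
  add 134.223.145.64/28 -> H4 at depth 28
  lookup 134.223.145.65: bits 1000011011011111100100010100 walk d0:-→d1:-→d2:-→d3:-→d4:-→d5:-→d6:-→d7:-→d8:-→d9:-→d10:-→d11:-→d12:-→d13:-→d14:-→d15:-→d16:-→d17:-→d18:-→d19:-→d20:-→d21:-→d22:-→d23:-→d24:-→d25:-→d26:-→d27:-→d28:H4 -> H4
  add 0.0.0.0/0 -> H5 at depth 0
  add 145.238.100.0/24 -> H5 at depth 24
  add 145.238.96.0/20 -> H3 at depth 20
  add 145.0.0.0/8 -> H2 at depth 8
  lookup 145.0.0.95: bits 10010001 walk d0:H5→d1:-→d2:-→d3:-→d4:-→d5:-→d6:-→d7:-→d8:H2 -> H2
  lookup 134.223.145.65: bits 1000011011011111100100010100 walk d0:H5→d1:-→d2:-→d3:-→d4:-→d5:-→d6:-→d7:-→d8:-→d9:-→d10:-→d11:-→d12:-→d13:-→d14:-→d15:-→d16:-→d17:-→d18:-→d19:-→d20:-→d21:-→d22:-→d23:-→d24:-→d25:-→d26:-→d27:-→d28:H4 -> H4
  add 134.223.145.0/24 -> H3 at depth 24
  add 51.76.0.0/14 -> H0 at depth 14
  lookup 134.223.145.64: bits 1000011011011111100100010100 walk d0:H5→d1:-→d2:-→d3:-→d4:-→d5:-→d6:-→d7:-→d8:-→d9:-→d10:-→d11:-→d12:-→d13:-→d14:-→d15:-→d16:-→d17:-→d18:-→d19:-→d20:-→d21:-→d22:-→d23:-→d24:H3→d25:-→d26:-→d27:-→d28:H4 -> H4
  add 134.223.145.64/28 -> H2 at depth 28
  add 134.223.0.0/16 -> H2 at depth 16
  add 51.78.96.0/20 -> H6 at depth 20
  add 51.78.108.0/24 -> H2 at depth 24
  lookup 76.116.20.202: bits 0 walk d0:H5→d1:- -> H5
  lookup 145.238.100.9: bits 100100011110111001100100 walk d0:H5→d1:-→d2:-→d3:-→d4:-→d5:-→d6:-→d7:-→d8:H2→d9:-→d10:-→d11:-→d12:-→d13:-→d14:-→d15:-→d16:-→d17:-→d18:-→d19:-→d20:H3→d21:-→d22:-→d23:-→d24:H5 -> H5
  - 134.223.145.64/28 clear@28

== LOOKUPS ==
["no-route","H6","H4","H4","H4","H2","H4","H4","H5","H5"]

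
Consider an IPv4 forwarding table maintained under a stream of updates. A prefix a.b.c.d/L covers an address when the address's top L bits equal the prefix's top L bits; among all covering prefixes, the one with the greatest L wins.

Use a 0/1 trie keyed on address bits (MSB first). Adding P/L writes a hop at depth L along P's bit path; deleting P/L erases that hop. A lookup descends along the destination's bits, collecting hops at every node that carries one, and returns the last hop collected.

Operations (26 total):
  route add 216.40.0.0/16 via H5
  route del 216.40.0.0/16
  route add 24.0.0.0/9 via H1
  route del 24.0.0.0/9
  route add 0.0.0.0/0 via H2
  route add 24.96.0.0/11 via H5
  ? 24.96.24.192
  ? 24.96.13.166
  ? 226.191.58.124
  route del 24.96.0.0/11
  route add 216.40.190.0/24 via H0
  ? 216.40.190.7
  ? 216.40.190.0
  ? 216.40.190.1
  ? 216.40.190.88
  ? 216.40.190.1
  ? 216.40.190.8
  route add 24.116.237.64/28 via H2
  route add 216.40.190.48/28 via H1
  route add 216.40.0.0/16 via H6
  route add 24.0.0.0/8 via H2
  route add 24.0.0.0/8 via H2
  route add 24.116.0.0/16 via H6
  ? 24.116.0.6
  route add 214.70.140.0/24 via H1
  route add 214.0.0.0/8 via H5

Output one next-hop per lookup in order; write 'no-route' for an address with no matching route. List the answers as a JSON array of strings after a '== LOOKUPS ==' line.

Trace:
  + 216.40.0.0/16 (H5) depth=16
  del 216.40.0.0/16 (clear depth 16)
  + 24.0.0.0/9 (H1) depth=9
  del 24.0.0.0/9 (clear depth 9)
  + 0.0.0.0/0 (H2) depth=0
  + 24.96.0.0/11 (H5) depth=11
  lookup 24.96.24.192: bits 00011000011 walk d0:H2→d1:-→d2:-→d3:-→d4:-→d5:-→d6:-→d7:-→d8:-→d9:-→d10:-→d11:H5 -> H5
  lookup 24.96.13.166: bits 00011000011 walk d0:H2→d1:-→d2:-→d3:-→d4:-→d5:-→d6:-→d7:-→d8:-→d9:-→d10:-→d11:H5 -> H5
  lookup 226.191.58.124: bits 11 walk d0:H2→d1:-→d2:- -> H2
  del 24.96.0.0/11 (clear depth 11)
  + 216.40.190.0/24 (H0) depth=24
  lookup 216.40.190.7: bits 110110000010100010111110 walk d0:H2→d1:-→d2:-→d3:-→d4:-→d5:-→d6:-→d7:-→d8:-→d9:-→d10:-→d11:-→d12:-→d13:-→d14:-→d15:-→d16:-→d17:-→d18:-→d19:-→d20:-→d21:-→d22:-→d23:-→d24:H0 -> H0
  lookup 216.40.190.0: bits 110110000010100010111110 walk d0:H2→d1:-→d2:-→d3:-→d4:-→d5:-→d6:-→d7:-→d8:-→d9:-→d10:-→d11:-→d12:-→d13:-→d14:-→d15:-→d16:-→d17:-→d18:-→d19:-→d20:-→d21:-→d22:-→d23:-→d24:H0 -> H0
  lookup 216.40.190.1: bits 110110000010100010111110 walk d0:H2→d1:-→d2:-→d3:-→d4:-→d5:-→d6:-→d7:-→d8:-→d9:-→d10:-→d11:-→d12:-→d13:-→d14:-→d15:-→d16:-→d17:-→d18:-→d19:-→d20:-→d21:-→d22:-→d23:-→d24:H0 -> H0
  lookup 216.40.190.88: bits 110110000010100010111110 walk d0:H2→d1:-→d2:-→d3:-→d4:-→d5:-→d6:-→d7:-→d8:-→d9:-→d10:-→d11:-→d12:-→d13:-→d14:-→d15:-→d16:-→d17:-→d18:-→d19:-→d20:-→d21:-→d22:-→d23:-→d24:H0 -> H0
  lookup 216.40.190.1: bits 110110000010100010111110 walk d0:H2→d1:-→d2:-→d3:-→d4:-→d5:-→d6:-→d7:-→d8:-→d9:-→d10:-→d11:-→d12:-→d13:-→d14:-→d15:-→d16:-→d17:-→d18:-→d19:-→d20:-→d21:-→d22:-→d23:-→d24:H0 -> H0
  lookup 216.40.190.8: bits 110110000010100010111110 walk d0:H2→d1:-→d2:-→d3:-→d4:-→d5:-→d6:-→d7:-→d8:-→d9:-→d10:-→d11:-→d12:-→d13:-→d14:-→d15:-→d16:-→d17:-→d18:-→d19:-→d20:-→d21:-→d22:-→d23:-→d24:H0 -> H0
  + 24.116.237.64/28 (H2) depth=28
  + 216.40.190.48/28 (H1) depth=28
  + 216.40.0.0/16 (H6) depth=16
  + 24.0.0.0/8 (H2) depth=8
  + 24.0.0.0/8 (H2) depth=8
  + 24.116.0.0/16 (H6) depth=16
  lookup 24.116.0.6: bits 0001100001110100 walk d0:H2→d1:-→d2:-→d3:-→d4:-→d5:-→d6:-→d7:-→d8:H2→d9:-→d10:-→d11:-→d12:-→d13:-→d14:-→d15:-→d16:H6 -> H6
  + 214.70.140.0/24 (H1) depth=24
  + 214.0.0.0/8 (H5) depth=8

== LOOKUPS ==
["H5","H5","H2","H0","H0","H0","H0","H0","H0","H6"]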